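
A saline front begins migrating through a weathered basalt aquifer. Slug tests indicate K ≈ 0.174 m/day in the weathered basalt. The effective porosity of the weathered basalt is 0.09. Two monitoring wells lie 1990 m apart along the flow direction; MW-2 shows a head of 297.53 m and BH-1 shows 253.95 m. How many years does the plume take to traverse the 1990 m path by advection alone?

Hydraulic gradient i = (297.53 − 253.95) / 1990 = 43.58 / 1990 = 0.02190.
Darcy flux q = K · i = 0.1740 × 0.02190 = 0.003811 m/day.
Seepage velocity v = q / n_e = 0.003811 / 0.09 = 0.04234 m/day.
Travel time t = L / v = 1990 / 0.04234 = 47002 days = 128.7 years.

129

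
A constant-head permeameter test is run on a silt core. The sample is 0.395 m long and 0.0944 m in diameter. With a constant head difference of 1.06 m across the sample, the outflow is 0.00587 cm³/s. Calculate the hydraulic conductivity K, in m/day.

0.0270

Cross-sectional area A = π·(d/2)² = π × (0.0944/2)² = 0.006999 m².
Convert discharge: 0.00587 cm³/s = 5.870e-09 m³/s.
Darcy's law rearranged: K = Q·L / (A·Δh) = 5.870e-09 × 0.395 / (0.006999 × 1.06) = 3.125e-07 m/s = 0.02700 m/day.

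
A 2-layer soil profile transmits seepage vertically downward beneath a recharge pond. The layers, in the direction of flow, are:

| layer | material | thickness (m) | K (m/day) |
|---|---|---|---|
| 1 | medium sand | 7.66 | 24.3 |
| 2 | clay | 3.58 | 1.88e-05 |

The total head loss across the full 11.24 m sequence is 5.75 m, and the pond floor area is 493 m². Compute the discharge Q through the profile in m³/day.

Flow is perpendicular to layering, so the layers act in series and the equivalent K is the thickness-weighted harmonic mean.
Total thickness L = 7.66 + 3.58 = 11.24 m.
Σ(b_i/K_i) = 7.66/24.3 + 3.58/1.88e-05 = 1.904e+05 d.
K_eq = L / Σ(b_i/K_i) = 11.24 / 1.904e+05 = 5.903e-05 m/day.
Q = K_eq · A · (Δh/L) = 5.903e-05 × 493 × (5.75/11.24) = 0.01489 m³/day.

0.0149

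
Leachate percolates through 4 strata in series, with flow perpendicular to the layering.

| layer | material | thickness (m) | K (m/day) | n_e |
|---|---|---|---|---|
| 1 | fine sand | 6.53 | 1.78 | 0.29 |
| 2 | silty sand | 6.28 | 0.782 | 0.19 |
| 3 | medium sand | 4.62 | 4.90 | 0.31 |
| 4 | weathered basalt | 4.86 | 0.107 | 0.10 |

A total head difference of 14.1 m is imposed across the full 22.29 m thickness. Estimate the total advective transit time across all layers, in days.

With flow normal to the layers, continuity requires the same specific discharge q through every layer.
Σ(b_i/K_i) = 6.53/1.78 + 6.28/0.782 + 4.62/4.90 + 4.86/0.107 = 58.06 d.
q = Δh / Σ(b_i/K_i) = 14.1 / 58.06 = 0.2428 m/day.
In each layer the seepage velocity is v_i = q/n_i, so the layer transit time is t_i = b_i·n_i / q:
  layer 1 (fine sand): t_1 = 6.53 × 0.29 / 0.2428 = 7.798 d
  layer 2 (silty sand): t_2 = 6.28 × 0.19 / 0.2428 = 4.914 d
  layer 3 (medium sand): t_3 = 4.62 × 0.31 / 0.2428 = 5.898 d
  layer 4 (weathered basalt): t_4 = 4.86 × 0.10 / 0.2428 = 2.001 d
Total t = Σ t_i = 20.61 days.

20.6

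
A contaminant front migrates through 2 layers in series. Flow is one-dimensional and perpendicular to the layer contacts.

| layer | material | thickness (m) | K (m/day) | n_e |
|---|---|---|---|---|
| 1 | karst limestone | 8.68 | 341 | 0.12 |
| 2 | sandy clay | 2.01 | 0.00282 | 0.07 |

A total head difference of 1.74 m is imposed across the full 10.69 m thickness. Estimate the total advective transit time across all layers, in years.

1.33

With flow normal to the layers, continuity requires the same specific discharge q through every layer.
Σ(b_i/K_i) = 8.68/341 + 2.01/0.00282 = 712.8 d.
q = Δh / Σ(b_i/K_i) = 1.74 / 712.8 = 0.002441 m/day.
In each layer the seepage velocity is v_i = q/n_i, so the layer transit time is t_i = b_i·n_i / q:
  layer 1 (karst limestone): t_1 = 8.68 × 0.12 / 0.002441 = 426.7 d
  layer 2 (sandy clay): t_2 = 2.01 × 0.07 / 0.002441 = 57.64 d
Total t = Σ t_i = 484.3 days = 1.326 years.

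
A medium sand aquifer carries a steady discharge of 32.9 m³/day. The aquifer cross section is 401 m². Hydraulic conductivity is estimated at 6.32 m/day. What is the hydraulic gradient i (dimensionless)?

From Q = K·A·i, i = Q / (K·A) = 32.9 / (6.320 × 401.0) = 0.01298.

0.0130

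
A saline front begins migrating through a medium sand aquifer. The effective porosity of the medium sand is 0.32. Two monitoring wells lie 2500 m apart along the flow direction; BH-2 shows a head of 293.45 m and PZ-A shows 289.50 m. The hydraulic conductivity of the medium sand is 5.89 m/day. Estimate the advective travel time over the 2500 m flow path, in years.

Hydraulic gradient i = (293.45 − 289.50) / 2500 = 3.95 / 2500 = 0.001580.
Darcy flux q = K · i = 5.890 × 0.001580 = 0.009306 m/day.
Seepage velocity v = q / n_e = 0.009306 / 0.32 = 0.02908 m/day.
Travel time t = L / v = 2500 / 0.02908 = 85964 days = 235.4 years.

235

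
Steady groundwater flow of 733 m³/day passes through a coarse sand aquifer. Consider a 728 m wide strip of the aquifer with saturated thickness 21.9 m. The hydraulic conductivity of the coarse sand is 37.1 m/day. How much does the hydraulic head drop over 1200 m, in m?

1.49

Cross-sectional area A = 728 × 21.9 = 15943 m².
From Q = K·A·i, i = Q / (K·A) = 733 / (37.10 × 15943) = 0.001239.
Head loss Δh = i · L = 0.001239 × 1200 = 1.487 m.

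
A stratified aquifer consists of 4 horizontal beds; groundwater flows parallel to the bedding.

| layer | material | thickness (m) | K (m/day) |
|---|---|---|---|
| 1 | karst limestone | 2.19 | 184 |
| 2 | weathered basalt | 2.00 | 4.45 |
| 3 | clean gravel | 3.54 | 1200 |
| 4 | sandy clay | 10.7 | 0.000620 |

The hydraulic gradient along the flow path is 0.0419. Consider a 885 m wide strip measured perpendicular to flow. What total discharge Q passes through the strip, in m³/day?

Flow is parallel to layering, so each bed carries its own Darcy discharge and the transmissivities add.
Σ(K_i·b_i) = 184×2.19 + 4.45×2.00 + 1200×3.54 + 0.000620×10.7 = 4660 m²/day.
Hydraulic gradient i = 0.0419.
Q = Σ(K_i·b_i) · W · i = 4660 × 885 × 0.04190 = 1.728e+05 m³/day.

173000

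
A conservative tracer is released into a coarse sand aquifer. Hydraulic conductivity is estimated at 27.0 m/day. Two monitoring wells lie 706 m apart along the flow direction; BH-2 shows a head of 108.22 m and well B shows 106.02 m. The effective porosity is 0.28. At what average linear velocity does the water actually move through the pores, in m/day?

Hydraulic gradient i = (108.22 − 106.02) / 706 = 2.2 / 706 = 0.003116.
Darcy flux q = K · i = 27.00 × 0.003116 = 0.08414 m/day.
Seepage velocity v = q / n_e = 0.08414 / 0.28 = 0.3005 m/day.

0.300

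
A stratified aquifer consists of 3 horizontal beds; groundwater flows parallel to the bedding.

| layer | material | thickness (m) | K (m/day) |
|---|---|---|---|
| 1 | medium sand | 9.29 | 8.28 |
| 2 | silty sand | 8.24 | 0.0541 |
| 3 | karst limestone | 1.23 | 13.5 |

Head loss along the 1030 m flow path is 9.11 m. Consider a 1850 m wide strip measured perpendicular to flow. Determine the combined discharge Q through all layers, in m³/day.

1540

Flow is parallel to layering, so each bed carries its own Darcy discharge and the transmissivities add.
Σ(K_i·b_i) = 8.28×9.29 + 0.0541×8.24 + 13.5×1.23 = 93.97 m²/day.
Hydraulic gradient i = Δh / L = 9.11 / 1030 = 0.008845.
Q = Σ(K_i·b_i) · W · i = 93.97 × 1850 × 0.008845 = 1538 m³/day.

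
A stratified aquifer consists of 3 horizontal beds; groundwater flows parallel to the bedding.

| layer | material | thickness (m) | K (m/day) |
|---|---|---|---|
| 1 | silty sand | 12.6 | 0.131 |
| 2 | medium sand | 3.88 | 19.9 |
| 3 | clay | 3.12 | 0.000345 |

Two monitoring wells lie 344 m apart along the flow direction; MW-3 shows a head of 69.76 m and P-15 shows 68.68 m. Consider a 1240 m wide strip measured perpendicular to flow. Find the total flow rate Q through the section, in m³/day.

Flow is parallel to layering, so each bed carries its own Darcy discharge and the transmissivities add.
Σ(K_i·b_i) = 0.131×12.6 + 19.9×3.88 + 0.000345×3.12 = 78.86 m²/day.
Hydraulic gradient i = (69.76 − 68.68) / 344 = 1.08 / 344 = 0.003140.
Q = Σ(K_i·b_i) · W · i = 78.86 × 1240 × 0.003140 = 307.0 m³/day.

307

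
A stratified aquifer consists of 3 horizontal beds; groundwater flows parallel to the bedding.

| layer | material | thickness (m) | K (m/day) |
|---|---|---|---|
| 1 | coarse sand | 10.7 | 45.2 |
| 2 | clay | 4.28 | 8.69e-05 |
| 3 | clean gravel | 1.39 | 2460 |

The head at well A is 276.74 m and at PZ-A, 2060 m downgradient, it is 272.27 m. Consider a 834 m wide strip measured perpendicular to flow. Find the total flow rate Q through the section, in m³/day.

Flow is parallel to layering, so each bed carries its own Darcy discharge and the transmissivities add.
Σ(K_i·b_i) = 45.2×10.7 + 8.69e-05×4.28 + 2460×1.39 = 3903 m²/day.
Hydraulic gradient i = (276.74 − 272.27) / 2060 = 4.47 / 2060 = 0.002170.
Q = Σ(K_i·b_i) · W · i = 3903 × 834 × 0.002170 = 7063 m³/day.

7060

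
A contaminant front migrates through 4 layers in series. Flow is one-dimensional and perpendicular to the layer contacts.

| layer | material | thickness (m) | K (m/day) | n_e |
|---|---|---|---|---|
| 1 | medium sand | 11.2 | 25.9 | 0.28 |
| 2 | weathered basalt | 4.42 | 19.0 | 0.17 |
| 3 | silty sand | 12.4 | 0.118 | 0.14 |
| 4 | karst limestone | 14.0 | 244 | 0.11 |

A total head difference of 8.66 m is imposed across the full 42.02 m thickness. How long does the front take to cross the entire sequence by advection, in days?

With flow normal to the layers, continuity requires the same specific discharge q through every layer.
Σ(b_i/K_i) = 11.2/25.9 + 4.42/19.0 + 12.4/0.118 + 14.0/244 = 105.8 d.
q = Δh / Σ(b_i/K_i) = 8.66 / 105.8 = 0.08185 m/day.
In each layer the seepage velocity is v_i = q/n_i, so the layer transit time is t_i = b_i·n_i / q:
  layer 1 (medium sand): t_1 = 11.2 × 0.28 / 0.08185 = 38.32 d
  layer 2 (weathered basalt): t_2 = 4.42 × 0.17 / 0.08185 = 9.181 d
  layer 3 (silty sand): t_3 = 12.4 × 0.14 / 0.08185 = 21.21 d
  layer 4 (karst limestone): t_4 = 14.0 × 0.11 / 0.08185 = 18.82 d
Total t = Σ t_i = 87.52 days.

87.5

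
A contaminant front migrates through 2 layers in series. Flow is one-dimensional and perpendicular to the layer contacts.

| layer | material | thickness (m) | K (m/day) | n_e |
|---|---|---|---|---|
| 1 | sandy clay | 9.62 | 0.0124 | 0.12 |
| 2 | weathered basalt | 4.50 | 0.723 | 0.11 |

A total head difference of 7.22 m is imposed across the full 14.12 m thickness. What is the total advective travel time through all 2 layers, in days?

179

With flow normal to the layers, continuity requires the same specific discharge q through every layer.
Σ(b_i/K_i) = 9.62/0.0124 + 4.50/0.723 = 782.0 d.
q = Δh / Σ(b_i/K_i) = 7.22 / 782.0 = 0.009232 m/day.
In each layer the seepage velocity is v_i = q/n_i, so the layer transit time is t_i = b_i·n_i / q:
  layer 1 (sandy clay): t_1 = 9.62 × 0.12 / 0.009232 = 125.0 d
  layer 2 (weathered basalt): t_2 = 4.50 × 0.11 / 0.009232 = 53.62 d
Total t = Σ t_i = 178.7 days.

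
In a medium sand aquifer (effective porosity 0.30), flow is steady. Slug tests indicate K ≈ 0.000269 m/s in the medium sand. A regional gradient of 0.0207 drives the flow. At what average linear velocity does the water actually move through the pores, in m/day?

Convert K: 0.000269 m/s × 86400 = 23.24 m/day.
Hydraulic gradient i = 0.0207.
Darcy flux q = K · i = 23.24 × 0.02070 = 0.4811 m/day.
Seepage velocity v = q / n_e = 0.4811 / 0.30 = 1.604 m/day.

1.60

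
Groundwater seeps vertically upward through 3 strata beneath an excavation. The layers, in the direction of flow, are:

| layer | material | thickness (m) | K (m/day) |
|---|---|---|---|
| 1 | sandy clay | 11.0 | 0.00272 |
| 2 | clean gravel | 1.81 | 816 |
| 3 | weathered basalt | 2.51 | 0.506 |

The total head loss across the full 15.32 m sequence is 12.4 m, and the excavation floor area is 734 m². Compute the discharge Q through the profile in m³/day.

2.25

Flow is perpendicular to layering, so the layers act in series and the equivalent K is the thickness-weighted harmonic mean.
Total thickness L = 11.0 + 1.81 + 2.51 = 15.32 m.
Σ(b_i/K_i) = 11.0/0.00272 + 1.81/816 + 2.51/0.506 = 4049 d.
K_eq = L / Σ(b_i/K_i) = 15.32 / 4049 = 0.003784 m/day.
Q = K_eq · A · (Δh/L) = 0.003784 × 734 × (12.4/15.32) = 2.248 m³/day.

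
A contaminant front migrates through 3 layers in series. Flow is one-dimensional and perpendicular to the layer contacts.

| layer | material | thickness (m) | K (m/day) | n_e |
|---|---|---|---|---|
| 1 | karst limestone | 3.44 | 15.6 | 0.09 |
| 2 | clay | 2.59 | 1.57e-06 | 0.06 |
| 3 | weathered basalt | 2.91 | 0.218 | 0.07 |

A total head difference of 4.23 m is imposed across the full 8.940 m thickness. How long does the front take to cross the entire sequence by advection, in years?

714

With flow normal to the layers, continuity requires the same specific discharge q through every layer.
Σ(b_i/K_i) = 3.44/15.6 + 2.59/1.57e-06 + 2.91/0.218 = 1.650e+06 d.
q = Δh / Σ(b_i/K_i) = 4.23 / 1.650e+06 = 2.564e-06 m/day.
In each layer the seepage velocity is v_i = q/n_i, so the layer transit time is t_i = b_i·n_i / q:
  layer 1 (karst limestone): t_1 = 3.44 × 0.09 / 2.564e-06 = 1.207e+05 d
  layer 2 (clay): t_2 = 2.59 × 0.06 / 2.564e-06 = 60606 d
  layer 3 (weathered basalt): t_3 = 2.91 × 0.07 / 2.564e-06 = 79443 d
Total t = Σ t_i = 2.608e+05 days = 714.0 years.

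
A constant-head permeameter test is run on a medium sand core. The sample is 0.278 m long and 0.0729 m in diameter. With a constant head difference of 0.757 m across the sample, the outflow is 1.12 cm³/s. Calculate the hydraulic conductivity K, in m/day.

8.51

Cross-sectional area A = π·(d/2)² = π × (0.0729/2)² = 0.004174 m².
Convert discharge: 1.12 cm³/s = 1.120e-06 m³/s.
Darcy's law rearranged: K = Q·L / (A·Δh) = 1.120e-06 × 0.278 / (0.004174 × 0.757) = 9.854e-05 m/s = 8.514 m/day.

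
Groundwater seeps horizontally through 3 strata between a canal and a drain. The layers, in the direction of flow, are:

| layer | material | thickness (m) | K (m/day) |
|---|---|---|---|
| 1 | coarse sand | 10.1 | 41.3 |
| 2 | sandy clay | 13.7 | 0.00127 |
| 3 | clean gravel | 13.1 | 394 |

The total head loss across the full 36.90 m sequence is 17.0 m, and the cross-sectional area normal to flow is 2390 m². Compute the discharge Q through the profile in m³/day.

3.77

Flow is perpendicular to layering, so the layers act in series and the equivalent K is the thickness-weighted harmonic mean.
Total thickness L = 10.1 + 13.7 + 13.1 = 36.90 m.
Σ(b_i/K_i) = 10.1/41.3 + 13.7/0.00127 + 13.1/394 = 10788 d.
K_eq = L / Σ(b_i/K_i) = 36.90 / 10788 = 0.003421 m/day.
Q = K_eq · A · (Δh/L) = 0.003421 × 2390 × (17.0/36.90) = 3.766 m³/day.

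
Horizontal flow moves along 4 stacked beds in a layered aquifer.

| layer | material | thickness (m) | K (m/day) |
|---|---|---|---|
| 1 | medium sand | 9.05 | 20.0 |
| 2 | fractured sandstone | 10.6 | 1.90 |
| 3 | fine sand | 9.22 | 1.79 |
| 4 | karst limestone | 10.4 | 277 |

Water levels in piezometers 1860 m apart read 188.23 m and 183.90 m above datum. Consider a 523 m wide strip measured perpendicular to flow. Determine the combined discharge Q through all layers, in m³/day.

Flow is parallel to layering, so each bed carries its own Darcy discharge and the transmissivities add.
Σ(K_i·b_i) = 20.0×9.05 + 1.90×10.6 + 1.79×9.22 + 277×10.4 = 3098 m²/day.
Hydraulic gradient i = (188.23 − 183.90) / 1860 = 4.33 / 1860 = 0.002328.
Q = Σ(K_i·b_i) · W · i = 3098 × 523 × 0.002328 = 3772 m³/day.

3770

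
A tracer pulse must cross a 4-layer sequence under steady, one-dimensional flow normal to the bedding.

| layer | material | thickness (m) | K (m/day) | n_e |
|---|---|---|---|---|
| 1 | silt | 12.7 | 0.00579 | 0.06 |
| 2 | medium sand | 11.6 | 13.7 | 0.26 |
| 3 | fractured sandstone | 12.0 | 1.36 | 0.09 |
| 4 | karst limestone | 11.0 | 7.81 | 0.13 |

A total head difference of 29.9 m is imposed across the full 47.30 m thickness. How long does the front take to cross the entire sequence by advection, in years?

1.27

With flow normal to the layers, continuity requires the same specific discharge q through every layer.
Σ(b_i/K_i) = 12.7/0.00579 + 11.6/13.7 + 12.0/1.36 + 11.0/7.81 = 2205 d.
q = Δh / Σ(b_i/K_i) = 29.9 / 2205 = 0.01356 m/day.
In each layer the seepage velocity is v_i = q/n_i, so the layer transit time is t_i = b_i·n_i / q:
  layer 1 (silt): t_1 = 12.7 × 0.06 / 0.01356 = 56.18 d
  layer 2 (medium sand): t_2 = 11.6 × 0.26 / 0.01356 = 222.4 d
  layer 3 (fractured sandstone): t_3 = 12.0 × 0.09 / 0.01356 = 79.63 d
  layer 4 (karst limestone): t_4 = 11.0 × 0.13 / 0.01356 = 105.4 d
Total t = Σ t_i = 463.6 days = 1.269 years.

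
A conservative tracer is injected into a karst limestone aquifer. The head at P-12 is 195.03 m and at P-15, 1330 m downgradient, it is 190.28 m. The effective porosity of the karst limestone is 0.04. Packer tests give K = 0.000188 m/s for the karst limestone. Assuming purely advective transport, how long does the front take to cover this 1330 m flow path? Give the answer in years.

Convert K: 0.000188 m/s × 86400 = 16.24 m/day.
Hydraulic gradient i = (195.03 − 190.28) / 1330 = 4.75 / 1330 = 0.003571.
Darcy flux q = K · i = 16.24 × 0.003571 = 0.05801 m/day.
Seepage velocity v = q / n_e = 0.05801 / 0.04 = 1.450 m/day.
Travel time t = L / v = 1330 / 1.450 = 917.1 days = 2.511 years.

2.51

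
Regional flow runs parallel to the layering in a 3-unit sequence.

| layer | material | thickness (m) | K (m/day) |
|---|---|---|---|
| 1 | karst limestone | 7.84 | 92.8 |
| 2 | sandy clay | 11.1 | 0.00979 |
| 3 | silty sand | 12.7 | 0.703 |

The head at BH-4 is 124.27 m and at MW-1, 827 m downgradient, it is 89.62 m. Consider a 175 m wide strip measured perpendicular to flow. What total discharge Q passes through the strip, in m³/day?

5400

Flow is parallel to layering, so each bed carries its own Darcy discharge and the transmissivities add.
Σ(K_i·b_i) = 92.8×7.84 + 0.00979×11.1 + 0.703×12.7 = 736.6 m²/day.
Hydraulic gradient i = (124.27 − 89.62) / 827 = 34.65 / 827 = 0.04190.
Q = Σ(K_i·b_i) · W · i = 736.6 × 175 × 0.04190 = 5401 m³/day.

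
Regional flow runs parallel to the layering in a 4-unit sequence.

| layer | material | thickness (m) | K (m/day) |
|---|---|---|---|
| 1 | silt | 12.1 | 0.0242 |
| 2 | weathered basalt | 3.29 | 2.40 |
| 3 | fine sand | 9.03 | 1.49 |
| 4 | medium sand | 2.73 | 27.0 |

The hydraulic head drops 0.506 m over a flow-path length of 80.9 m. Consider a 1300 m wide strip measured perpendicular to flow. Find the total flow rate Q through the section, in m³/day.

775

Flow is parallel to layering, so each bed carries its own Darcy discharge and the transmissivities add.
Σ(K_i·b_i) = 0.0242×12.1 + 2.40×3.29 + 1.49×9.03 + 27.0×2.73 = 95.35 m²/day.
Hydraulic gradient i = Δh / L = 0.506 / 80.9 = 0.006255.
Q = Σ(K_i·b_i) · W · i = 95.35 × 1300 × 0.006255 = 775.3 m³/day.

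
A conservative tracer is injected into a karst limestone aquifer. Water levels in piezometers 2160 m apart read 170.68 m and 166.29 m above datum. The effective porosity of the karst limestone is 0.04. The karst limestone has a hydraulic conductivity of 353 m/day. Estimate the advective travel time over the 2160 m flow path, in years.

0.330

Hydraulic gradient i = (170.68 − 166.29) / 2160 = 4.39 / 2160 = 0.002032.
Darcy flux q = K · i = 353.0 × 0.002032 = 0.7174 m/day.
Seepage velocity v = q / n_e = 0.7174 / 0.04 = 17.94 m/day.
Travel time t = L / v = 2160 / 17.94 = 120.4 days = 0.3297 years.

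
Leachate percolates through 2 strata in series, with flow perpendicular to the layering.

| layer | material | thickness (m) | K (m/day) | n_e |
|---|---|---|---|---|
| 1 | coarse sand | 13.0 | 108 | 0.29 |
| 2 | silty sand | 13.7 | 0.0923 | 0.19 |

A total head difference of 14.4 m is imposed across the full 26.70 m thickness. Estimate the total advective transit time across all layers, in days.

65.7

With flow normal to the layers, continuity requires the same specific discharge q through every layer.
Σ(b_i/K_i) = 13.0/108 + 13.7/0.0923 = 148.5 d.
q = Δh / Σ(b_i/K_i) = 14.4 / 148.5 = 0.09694 m/day.
In each layer the seepage velocity is v_i = q/n_i, so the layer transit time is t_i = b_i·n_i / q:
  layer 1 (coarse sand): t_1 = 13.0 × 0.29 / 0.09694 = 38.89 d
  layer 2 (silty sand): t_2 = 13.7 × 0.19 / 0.09694 = 26.85 d
Total t = Σ t_i = 65.74 days.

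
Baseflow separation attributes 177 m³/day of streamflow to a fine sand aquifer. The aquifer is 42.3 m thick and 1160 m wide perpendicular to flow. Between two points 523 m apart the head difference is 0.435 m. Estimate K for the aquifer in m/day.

4.34

Cross-sectional area A = 1160 × 42.3 = 49068 m².
Hydraulic gradient i = Δh / L = 0.435 / 523 = 0.0008317.
From Q = K·A·i, K = Q / (A·i) = 177 / (49068 × 0.0008317) = 4.337 m/day.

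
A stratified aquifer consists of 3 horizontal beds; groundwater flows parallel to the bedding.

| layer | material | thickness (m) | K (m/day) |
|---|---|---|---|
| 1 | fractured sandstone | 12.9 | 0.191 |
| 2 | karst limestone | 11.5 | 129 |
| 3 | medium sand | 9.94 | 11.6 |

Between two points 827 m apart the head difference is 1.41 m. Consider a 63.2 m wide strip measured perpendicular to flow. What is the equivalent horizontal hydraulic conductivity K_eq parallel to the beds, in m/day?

46.6

Flow is parallel to layering, so each bed carries its own Darcy discharge and the transmissivities add.
Σ(K_i·b_i) = 0.191×12.9 + 129×11.5 + 11.6×9.94 = 1601 m²/day.
Total thickness b = 34.34 m, so K_eq = Σ(K_i·b_i)/b = 46.63 m/day.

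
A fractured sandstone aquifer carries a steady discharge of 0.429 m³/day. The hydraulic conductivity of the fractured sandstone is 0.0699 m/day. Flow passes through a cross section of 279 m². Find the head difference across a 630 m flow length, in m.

13.9

From Q = K·A·i, i = Q / (K·A) = 0.429 / (0.06990 × 279.0) = 0.02200.
Head loss Δh = i · L = 0.02200 × 630 = 13.86 m.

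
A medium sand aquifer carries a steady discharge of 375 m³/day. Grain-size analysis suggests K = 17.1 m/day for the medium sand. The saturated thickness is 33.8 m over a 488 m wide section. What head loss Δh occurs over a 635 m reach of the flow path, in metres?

Cross-sectional area A = 488 × 33.8 = 16494 m².
From Q = K·A·i, i = Q / (K·A) = 375 / (17.10 × 16494) = 0.001330.
Head loss Δh = i · L = 0.001330 × 635 = 0.8443 m.

0.844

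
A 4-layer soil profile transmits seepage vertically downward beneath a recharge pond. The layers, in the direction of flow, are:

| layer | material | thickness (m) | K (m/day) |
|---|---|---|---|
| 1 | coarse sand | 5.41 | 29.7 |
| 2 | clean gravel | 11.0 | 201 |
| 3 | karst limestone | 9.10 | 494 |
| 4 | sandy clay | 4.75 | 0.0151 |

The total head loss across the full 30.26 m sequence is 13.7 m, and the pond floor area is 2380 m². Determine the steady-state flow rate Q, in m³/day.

Flow is perpendicular to layering, so the layers act in series and the equivalent K is the thickness-weighted harmonic mean.
Total thickness L = 5.41 + 11.0 + 9.10 + 4.75 = 30.26 m.
Σ(b_i/K_i) = 5.41/29.7 + 11.0/201 + 9.10/494 + 4.75/0.0151 = 314.8 d.
K_eq = L / Σ(b_i/K_i) = 30.26 / 314.8 = 0.09612 m/day.
Q = K_eq · A · (Δh/L) = 0.09612 × 2380 × (13.7/30.26) = 103.6 m³/day.

104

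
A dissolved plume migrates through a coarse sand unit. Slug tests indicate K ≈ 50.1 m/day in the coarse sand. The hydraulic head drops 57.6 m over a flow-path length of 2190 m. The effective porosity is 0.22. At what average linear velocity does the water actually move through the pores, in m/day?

Hydraulic gradient i = Δh / L = 57.6 / 2190 = 0.02630.
Darcy flux q = K · i = 50.10 × 0.02630 = 1.318 m/day.
Seepage velocity v = q / n_e = 1.318 / 0.22 = 5.990 m/day.

5.99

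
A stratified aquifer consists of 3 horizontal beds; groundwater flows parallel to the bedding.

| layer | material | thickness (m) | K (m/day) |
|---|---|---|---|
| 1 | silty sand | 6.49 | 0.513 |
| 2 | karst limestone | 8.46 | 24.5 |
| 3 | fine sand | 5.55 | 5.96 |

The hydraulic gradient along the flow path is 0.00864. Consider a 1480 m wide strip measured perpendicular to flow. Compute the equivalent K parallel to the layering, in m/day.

Flow is parallel to layering, so each bed carries its own Darcy discharge and the transmissivities add.
Σ(K_i·b_i) = 0.513×6.49 + 24.5×8.46 + 5.96×5.55 = 243.7 m²/day.
Total thickness b = 20.50 m, so K_eq = Σ(K_i·b_i)/b = 11.89 m/day.

11.9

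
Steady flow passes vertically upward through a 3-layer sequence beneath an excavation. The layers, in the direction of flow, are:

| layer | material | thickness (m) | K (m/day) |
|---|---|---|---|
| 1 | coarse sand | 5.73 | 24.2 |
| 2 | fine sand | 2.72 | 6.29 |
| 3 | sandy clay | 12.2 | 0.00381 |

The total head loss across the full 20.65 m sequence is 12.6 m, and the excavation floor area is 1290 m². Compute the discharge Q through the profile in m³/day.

5.07

Flow is perpendicular to layering, so the layers act in series and the equivalent K is the thickness-weighted harmonic mean.
Total thickness L = 5.73 + 2.72 + 12.2 = 20.65 m.
Σ(b_i/K_i) = 5.73/24.2 + 2.72/6.29 + 12.2/0.00381 = 3203 d.
K_eq = L / Σ(b_i/K_i) = 20.65 / 3203 = 0.006448 m/day.
Q = K_eq · A · (Δh/L) = 0.006448 × 1290 × (12.6/20.65) = 5.075 m³/day.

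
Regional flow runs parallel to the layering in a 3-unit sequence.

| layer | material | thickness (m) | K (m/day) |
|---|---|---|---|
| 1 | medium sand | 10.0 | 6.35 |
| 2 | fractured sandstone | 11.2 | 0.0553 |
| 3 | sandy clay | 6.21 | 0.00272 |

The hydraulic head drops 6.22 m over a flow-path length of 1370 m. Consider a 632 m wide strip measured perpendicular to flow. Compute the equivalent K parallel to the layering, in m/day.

Flow is parallel to layering, so each bed carries its own Darcy discharge and the transmissivities add.
Σ(K_i·b_i) = 6.35×10.0 + 0.0553×11.2 + 0.00272×6.21 = 64.14 m²/day.
Total thickness b = 27.41 m, so K_eq = Σ(K_i·b_i)/b = 2.340 m/day.

2.34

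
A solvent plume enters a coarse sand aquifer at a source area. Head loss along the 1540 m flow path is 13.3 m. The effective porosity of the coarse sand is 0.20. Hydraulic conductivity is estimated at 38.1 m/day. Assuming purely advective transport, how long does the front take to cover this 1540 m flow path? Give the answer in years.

Hydraulic gradient i = Δh / L = 13.3 / 1540 = 0.008636.
Darcy flux q = K · i = 38.10 × 0.008636 = 0.3290 m/day.
Seepage velocity v = q / n_e = 0.3290 / 0.20 = 1.645 m/day.
Travel time t = L / v = 1540 / 1.645 = 936.0 days = 2.563 years.

2.56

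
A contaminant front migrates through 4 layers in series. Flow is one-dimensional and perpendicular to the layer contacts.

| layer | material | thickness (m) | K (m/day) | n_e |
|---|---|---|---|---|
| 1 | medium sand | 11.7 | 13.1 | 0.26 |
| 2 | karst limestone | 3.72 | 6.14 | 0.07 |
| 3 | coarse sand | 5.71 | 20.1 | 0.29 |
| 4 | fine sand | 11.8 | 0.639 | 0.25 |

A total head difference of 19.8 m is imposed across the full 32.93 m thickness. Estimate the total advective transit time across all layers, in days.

8.09

With flow normal to the layers, continuity requires the same specific discharge q through every layer.
Σ(b_i/K_i) = 11.7/13.1 + 3.72/6.14 + 5.71/20.1 + 11.8/0.639 = 20.25 d.
q = Δh / Σ(b_i/K_i) = 19.8 / 20.25 = 0.9778 m/day.
In each layer the seepage velocity is v_i = q/n_i, so the layer transit time is t_i = b_i·n_i / q:
  layer 1 (medium sand): t_1 = 11.7 × 0.26 / 0.9778 = 3.111 d
  layer 2 (karst limestone): t_2 = 3.72 × 0.07 / 0.9778 = 0.2663 d
  layer 3 (coarse sand): t_3 = 5.71 × 0.29 / 0.9778 = 1.693 d
  layer 4 (fine sand): t_4 = 11.8 × 0.25 / 0.9778 = 3.017 d
Total t = Σ t_i = 8.088 days.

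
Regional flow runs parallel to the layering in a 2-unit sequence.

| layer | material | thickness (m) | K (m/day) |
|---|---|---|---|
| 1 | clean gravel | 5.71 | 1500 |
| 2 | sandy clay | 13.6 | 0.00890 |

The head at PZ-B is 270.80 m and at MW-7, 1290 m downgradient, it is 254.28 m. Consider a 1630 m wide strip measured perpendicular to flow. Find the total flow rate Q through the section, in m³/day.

179000

Flow is parallel to layering, so each bed carries its own Darcy discharge and the transmissivities add.
Σ(K_i·b_i) = 1500×5.71 + 0.00890×13.6 = 8565 m²/day.
Hydraulic gradient i = (270.80 − 254.28) / 1290 = 16.52 / 1290 = 0.01281.
Q = Σ(K_i·b_i) · W · i = 8565 × 1630 × 0.01281 = 1.788e+05 m³/day.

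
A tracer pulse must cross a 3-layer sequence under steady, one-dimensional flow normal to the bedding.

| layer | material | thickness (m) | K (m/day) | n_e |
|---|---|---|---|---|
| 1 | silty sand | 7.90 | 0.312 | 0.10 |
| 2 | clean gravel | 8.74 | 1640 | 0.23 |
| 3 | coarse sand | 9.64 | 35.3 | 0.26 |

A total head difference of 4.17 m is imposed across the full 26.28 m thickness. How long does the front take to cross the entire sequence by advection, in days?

32.6

With flow normal to the layers, continuity requires the same specific discharge q through every layer.
Σ(b_i/K_i) = 7.90/0.312 + 8.74/1640 + 9.64/35.3 = 25.60 d.
q = Δh / Σ(b_i/K_i) = 4.17 / 25.60 = 0.1629 m/day.
In each layer the seepage velocity is v_i = q/n_i, so the layer transit time is t_i = b_i·n_i / q:
  layer 1 (silty sand): t_1 = 7.90 × 0.10 / 0.1629 = 4.850 d
  layer 2 (clean gravel): t_2 = 8.74 × 0.23 / 0.1629 = 12.34 d
  layer 3 (coarse sand): t_3 = 9.64 × 0.26 / 0.1629 = 15.39 d
Total t = Σ t_i = 32.58 days.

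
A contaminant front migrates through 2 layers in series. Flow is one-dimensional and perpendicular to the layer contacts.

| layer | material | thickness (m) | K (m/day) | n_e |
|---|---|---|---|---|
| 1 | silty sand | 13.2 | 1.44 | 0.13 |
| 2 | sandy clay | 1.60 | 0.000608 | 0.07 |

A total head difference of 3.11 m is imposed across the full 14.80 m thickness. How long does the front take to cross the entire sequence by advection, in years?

With flow normal to the layers, continuity requires the same specific discharge q through every layer.
Σ(b_i/K_i) = 13.2/1.44 + 1.60/0.000608 = 2641 d.
q = Δh / Σ(b_i/K_i) = 3.11 / 2641 = 0.001178 m/day.
In each layer the seepage velocity is v_i = q/n_i, so the layer transit time is t_i = b_i·n_i / q:
  layer 1 (silty sand): t_1 = 13.2 × 0.13 / 0.001178 = 1457 d
  layer 2 (sandy clay): t_2 = 1.60 × 0.07 / 0.001178 = 95.10 d
Total t = Σ t_i = 1552 days = 4.250 years.

4.25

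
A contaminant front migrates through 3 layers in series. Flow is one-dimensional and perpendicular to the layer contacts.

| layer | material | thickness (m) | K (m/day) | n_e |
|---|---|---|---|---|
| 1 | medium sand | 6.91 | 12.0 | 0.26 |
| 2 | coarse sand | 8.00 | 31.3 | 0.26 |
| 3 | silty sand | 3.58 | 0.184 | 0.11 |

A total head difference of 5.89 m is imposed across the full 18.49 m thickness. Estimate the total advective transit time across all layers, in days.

With flow normal to the layers, continuity requires the same specific discharge q through every layer.
Σ(b_i/K_i) = 6.91/12.0 + 8.00/31.3 + 3.58/0.184 = 20.29 d.
q = Δh / Σ(b_i/K_i) = 5.89 / 20.29 = 0.2903 m/day.
In each layer the seepage velocity is v_i = q/n_i, so the layer transit time is t_i = b_i·n_i / q:
  layer 1 (medium sand): t_1 = 6.91 × 0.26 / 0.2903 = 6.188 d
  layer 2 (coarse sand): t_2 = 8.00 × 0.26 / 0.2903 = 7.165 d
  layer 3 (silty sand): t_3 = 3.58 × 0.11 / 0.2903 = 1.356 d
Total t = Σ t_i = 14.71 days.

14.7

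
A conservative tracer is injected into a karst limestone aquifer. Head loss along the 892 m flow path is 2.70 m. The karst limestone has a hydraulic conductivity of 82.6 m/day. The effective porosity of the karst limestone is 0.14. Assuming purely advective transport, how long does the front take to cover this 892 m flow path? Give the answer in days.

499

Hydraulic gradient i = Δh / L = 2.70 / 892 = 0.003027.
Darcy flux q = K · i = 82.60 × 0.003027 = 0.2500 m/day.
Seepage velocity v = q / n_e = 0.2500 / 0.14 = 1.786 m/day.
Travel time t = L / v = 892 / 1.786 = 499.5 days.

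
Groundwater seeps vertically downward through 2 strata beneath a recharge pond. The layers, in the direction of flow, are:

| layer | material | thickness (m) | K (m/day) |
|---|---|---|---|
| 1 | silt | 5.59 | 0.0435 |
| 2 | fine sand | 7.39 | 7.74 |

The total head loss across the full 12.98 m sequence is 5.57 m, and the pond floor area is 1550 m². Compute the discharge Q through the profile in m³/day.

Flow is perpendicular to layering, so the layers act in series and the equivalent K is the thickness-weighted harmonic mean.
Total thickness L = 5.59 + 7.39 = 12.98 m.
Σ(b_i/K_i) = 5.59/0.0435 + 7.39/7.74 = 129.5 d.
K_eq = L / Σ(b_i/K_i) = 12.98 / 129.5 = 0.1003 m/day.
Q = K_eq · A · (Δh/L) = 0.1003 × 1550 × (5.57/12.98) = 66.69 m³/day.

66.7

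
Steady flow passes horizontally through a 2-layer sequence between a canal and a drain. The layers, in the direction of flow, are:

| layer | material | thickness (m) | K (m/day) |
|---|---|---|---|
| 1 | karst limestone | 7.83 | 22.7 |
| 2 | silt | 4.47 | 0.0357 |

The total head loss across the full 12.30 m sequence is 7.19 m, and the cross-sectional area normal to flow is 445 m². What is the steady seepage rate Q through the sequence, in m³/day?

Flow is perpendicular to layering, so the layers act in series and the equivalent K is the thickness-weighted harmonic mean.
Total thickness L = 7.83 + 4.47 = 12.30 m.
Σ(b_i/K_i) = 7.83/22.7 + 4.47/0.0357 = 125.6 d.
K_eq = L / Σ(b_i/K_i) = 12.30 / 125.6 = 0.09797 m/day.
Q = K_eq · A · (Δh/L) = 0.09797 × 445 × (7.19/12.30) = 25.48 m³/day.

25.5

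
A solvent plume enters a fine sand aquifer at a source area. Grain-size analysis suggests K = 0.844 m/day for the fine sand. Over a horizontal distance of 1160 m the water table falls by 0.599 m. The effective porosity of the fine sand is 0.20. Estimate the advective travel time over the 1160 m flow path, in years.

Hydraulic gradient i = Δh / L = 0.599 / 1160 = 0.0005164.
Darcy flux q = K · i = 0.8440 × 0.0005164 = 0.0004358 m/day.
Seepage velocity v = q / n_e = 0.0004358 / 0.20 = 0.002179 m/day.
Travel time t = L / v = 1160 / 0.002179 = 5.323e+05 days = 1457 years.

1460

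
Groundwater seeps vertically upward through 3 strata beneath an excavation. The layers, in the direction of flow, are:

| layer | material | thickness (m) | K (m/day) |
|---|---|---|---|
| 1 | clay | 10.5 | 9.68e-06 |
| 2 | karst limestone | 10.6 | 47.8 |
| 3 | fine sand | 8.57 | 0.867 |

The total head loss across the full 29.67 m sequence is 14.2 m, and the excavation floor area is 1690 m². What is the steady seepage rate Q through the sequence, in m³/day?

Flow is perpendicular to layering, so the layers act in series and the equivalent K is the thickness-weighted harmonic mean.
Total thickness L = 10.5 + 10.6 + 8.57 = 29.67 m.
Σ(b_i/K_i) = 10.5/9.68e-06 + 10.6/47.8 + 8.57/0.867 = 1.085e+06 d.
K_eq = L / Σ(b_i/K_i) = 29.67 / 1.085e+06 = 2.735e-05 m/day.
Q = K_eq · A · (Δh/L) = 2.735e-05 × 1690 × (14.2/29.67) = 0.02212 m³/day.

0.0221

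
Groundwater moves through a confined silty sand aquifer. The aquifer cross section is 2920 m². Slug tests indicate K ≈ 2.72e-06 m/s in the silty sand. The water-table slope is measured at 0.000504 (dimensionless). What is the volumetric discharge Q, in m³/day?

Convert K: 2.72e-06 m/s × 86400 = 0.2350 m/day.
Hydraulic gradient i = 0.000504.
Darcy's law: Q = K · A · i = 0.2350 × 2920 × 0.0005040 = 0.3459 m³/day.

0.346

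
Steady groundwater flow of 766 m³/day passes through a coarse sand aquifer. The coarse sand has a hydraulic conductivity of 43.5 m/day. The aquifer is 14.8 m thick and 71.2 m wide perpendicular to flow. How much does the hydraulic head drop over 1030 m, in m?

17.2

Cross-sectional area A = 71.2 × 14.8 = 1054 m².
From Q = K·A·i, i = Q / (K·A) = 766 / (43.50 × 1054) = 0.01671.
Head loss Δh = i · L = 0.01671 × 1030 = 17.21 m.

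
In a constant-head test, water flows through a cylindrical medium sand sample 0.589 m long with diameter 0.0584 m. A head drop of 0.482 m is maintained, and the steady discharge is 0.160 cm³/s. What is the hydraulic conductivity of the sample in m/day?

Cross-sectional area A = π·(d/2)² = π × (0.0584/2)² = 0.002679 m².
Convert discharge: 0.160 cm³/s = 1.600e-07 m³/s.
Darcy's law rearranged: K = Q·L / (A·Δh) = 1.600e-07 × 0.589 / (0.002679 × 0.482) = 7.299e-05 m/s = 6.306 m/day.

6.31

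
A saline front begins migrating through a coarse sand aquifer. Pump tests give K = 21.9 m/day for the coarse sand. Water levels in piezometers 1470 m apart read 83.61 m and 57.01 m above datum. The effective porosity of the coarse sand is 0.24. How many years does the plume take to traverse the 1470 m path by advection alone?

2.44

Hydraulic gradient i = (83.61 − 57.01) / 1470 = 26.6 / 1470 = 0.01810.
Darcy flux q = K · i = 21.90 × 0.01810 = 0.3963 m/day.
Seepage velocity v = q / n_e = 0.3963 / 0.24 = 1.651 m/day.
Travel time t = L / v = 1470 / 1.651 = 890.3 days = 2.437 years.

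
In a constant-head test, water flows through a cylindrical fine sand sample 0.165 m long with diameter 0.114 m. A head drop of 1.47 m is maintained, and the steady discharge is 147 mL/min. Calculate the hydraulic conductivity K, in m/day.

2.33

Cross-sectional area A = π·(d/2)² = π × (0.114/2)² = 0.01021 m².
Convert discharge: 147 mL/min = 2.450e-06 m³/s.
Darcy's law rearranged: K = Q·L / (A·Δh) = 2.450e-06 × 0.165 / (0.01021 × 1.47) = 2.694e-05 m/s = 2.328 m/day.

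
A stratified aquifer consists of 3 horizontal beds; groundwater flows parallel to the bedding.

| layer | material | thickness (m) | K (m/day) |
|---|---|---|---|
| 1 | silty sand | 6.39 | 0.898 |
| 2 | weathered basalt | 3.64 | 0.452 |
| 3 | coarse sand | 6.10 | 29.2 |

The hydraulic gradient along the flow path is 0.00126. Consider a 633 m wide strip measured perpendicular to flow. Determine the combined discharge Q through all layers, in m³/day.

148

Flow is parallel to layering, so each bed carries its own Darcy discharge and the transmissivities add.
Σ(K_i·b_i) = 0.898×6.39 + 0.452×3.64 + 29.2×6.10 = 185.5 m²/day.
Hydraulic gradient i = 0.00126.
Q = Σ(K_i·b_i) · W · i = 185.5 × 633 × 0.001260 = 148.0 m³/day.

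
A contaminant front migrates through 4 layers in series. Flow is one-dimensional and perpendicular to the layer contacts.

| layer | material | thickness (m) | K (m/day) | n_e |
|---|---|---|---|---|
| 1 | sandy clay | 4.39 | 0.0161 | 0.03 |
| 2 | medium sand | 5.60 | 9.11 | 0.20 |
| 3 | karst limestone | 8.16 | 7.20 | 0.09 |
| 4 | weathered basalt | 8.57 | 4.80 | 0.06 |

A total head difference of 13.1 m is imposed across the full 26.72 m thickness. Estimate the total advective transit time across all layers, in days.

52.7

With flow normal to the layers, continuity requires the same specific discharge q through every layer.
Σ(b_i/K_i) = 4.39/0.0161 + 5.60/9.11 + 8.16/7.20 + 8.57/4.80 = 276.2 d.
q = Δh / Σ(b_i/K_i) = 13.1 / 276.2 = 0.04743 m/day.
In each layer the seepage velocity is v_i = q/n_i, so the layer transit time is t_i = b_i·n_i / q:
  layer 1 (sandy clay): t_1 = 4.39 × 0.03 / 0.04743 = 2.777 d
  layer 2 (medium sand): t_2 = 5.60 × 0.20 / 0.04743 = 23.61 d
  layer 3 (karst limestone): t_3 = 8.16 × 0.09 / 0.04743 = 15.48 d
  layer 4 (weathered basalt): t_4 = 8.57 × 0.06 / 0.04743 = 10.84 d
Total t = Σ t_i = 52.72 days.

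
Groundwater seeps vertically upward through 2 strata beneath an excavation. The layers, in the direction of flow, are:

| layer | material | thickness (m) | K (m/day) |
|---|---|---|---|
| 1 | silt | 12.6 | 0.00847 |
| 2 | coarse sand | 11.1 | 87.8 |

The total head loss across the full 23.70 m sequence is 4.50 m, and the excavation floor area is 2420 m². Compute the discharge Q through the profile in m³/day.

Flow is perpendicular to layering, so the layers act in series and the equivalent K is the thickness-weighted harmonic mean.
Total thickness L = 12.6 + 11.1 = 23.70 m.
Σ(b_i/K_i) = 12.6/0.00847 + 11.1/87.8 = 1488 d.
K_eq = L / Σ(b_i/K_i) = 23.70 / 1488 = 0.01593 m/day.
Q = K_eq · A · (Δh/L) = 0.01593 × 2420 × (4.50/23.70) = 7.320 m³/day.

7.32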